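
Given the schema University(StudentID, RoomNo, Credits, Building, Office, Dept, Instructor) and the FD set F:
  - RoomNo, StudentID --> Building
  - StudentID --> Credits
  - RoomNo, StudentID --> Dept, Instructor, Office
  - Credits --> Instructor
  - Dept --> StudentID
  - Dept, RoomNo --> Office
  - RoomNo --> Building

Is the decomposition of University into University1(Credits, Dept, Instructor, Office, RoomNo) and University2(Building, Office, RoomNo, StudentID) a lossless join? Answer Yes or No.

University1 ∩ University2 = {Office, RoomNo}; its closure under F is {Building, Office, RoomNo}.
University1 ⊄ {Building, Office, RoomNo} and University2 ⊄ {Building, Office, RoomNo}, so the split is lossy.

No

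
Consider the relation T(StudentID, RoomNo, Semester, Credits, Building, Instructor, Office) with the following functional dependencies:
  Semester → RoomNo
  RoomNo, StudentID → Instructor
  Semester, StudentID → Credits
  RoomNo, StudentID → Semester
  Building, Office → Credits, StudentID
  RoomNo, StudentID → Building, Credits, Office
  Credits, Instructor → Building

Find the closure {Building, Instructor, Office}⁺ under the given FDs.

Start with {Building, Instructor, Office}.
Building, Office → Credits, StudentID applies; add {Credits, StudentID} → now {Building, Credits, Instructor, Office, StudentID}.
No further FD applies.

{Building, Credits, Instructor, Office, StudentID}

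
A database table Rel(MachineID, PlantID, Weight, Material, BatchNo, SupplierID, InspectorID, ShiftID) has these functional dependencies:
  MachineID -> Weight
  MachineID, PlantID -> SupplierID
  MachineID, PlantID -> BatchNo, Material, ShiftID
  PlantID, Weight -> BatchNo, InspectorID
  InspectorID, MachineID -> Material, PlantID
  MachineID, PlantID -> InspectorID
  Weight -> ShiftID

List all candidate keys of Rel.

{InspectorID, MachineID}, {MachineID, PlantID}

{MachineID} never appears on the right of any FD, so every key must include it.
Closure of {InspectorID, MachineID} is {BatchNo, InspectorID, MachineID, Material, PlantID, ShiftID, SupplierID, Weight}, the whole schema; {InspectorID, MachineID} is a candidate key.
Closure of {MachineID, PlantID} is {BatchNo, InspectorID, MachineID, Material, PlantID, ShiftID, SupplierID, Weight}, the whole schema; {MachineID, PlantID} is a candidate key.
Any other superkey properly contains one of these, so there are no further candidate keys.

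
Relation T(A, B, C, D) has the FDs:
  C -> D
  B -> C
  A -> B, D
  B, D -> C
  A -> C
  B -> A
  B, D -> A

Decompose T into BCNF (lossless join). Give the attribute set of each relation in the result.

{A, B, C}; {C, D}

Candidate keys of the original relation: {A}, {B}.
In {A, B, C, D}, {C} is not a superkey ({C}⁺ restricted to this set is {C, D}), so split on C -> D into {C, D} and {A, B, C}.
{C, D} is in BCNF.
{A, B, C} is in BCNF.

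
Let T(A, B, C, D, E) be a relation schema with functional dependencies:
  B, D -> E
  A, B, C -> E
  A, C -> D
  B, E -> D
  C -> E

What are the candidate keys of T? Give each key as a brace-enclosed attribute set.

Attributes never on any right-hand side: {A, B, C} — every candidate key must contain all of them.
{A, B, C} is a candidate key since {A, B, C}⁺ = {A, B, C, D, E} covers every attribute.
Every other attribute set either contains this one or has a smaller closure.

{A, B, C}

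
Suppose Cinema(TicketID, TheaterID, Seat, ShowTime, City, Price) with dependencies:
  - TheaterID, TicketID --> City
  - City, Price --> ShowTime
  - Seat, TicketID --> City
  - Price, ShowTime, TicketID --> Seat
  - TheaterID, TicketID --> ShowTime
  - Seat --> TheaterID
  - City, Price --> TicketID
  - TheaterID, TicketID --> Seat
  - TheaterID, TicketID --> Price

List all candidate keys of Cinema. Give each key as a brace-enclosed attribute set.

Closure of {City, Price} is {City, Price, Seat, ShowTime, TheaterID, TicketID}, the whole schema; {City, Price} is a candidate key.
Closure of {Seat, TicketID} is {City, Price, Seat, ShowTime, TheaterID, TicketID}, the whole schema; {Seat, TicketID} is a candidate key.
Closure of {TheaterID, TicketID} is {City, Price, Seat, ShowTime, TheaterID, TicketID}, the whole schema; {TheaterID, TicketID} is a candidate key.
Closure of {Price, ShowTime, TicketID} is {City, Price, Seat, ShowTime, TheaterID, TicketID}, the whole schema; {Price, ShowTime, TicketID} is a candidate key.
These are minimal and exhaustive — every other superkey contains one of them.

{City, Price}, {Price, ShowTime, TicketID}, {Seat, TicketID}, {TheaterID, TicketID}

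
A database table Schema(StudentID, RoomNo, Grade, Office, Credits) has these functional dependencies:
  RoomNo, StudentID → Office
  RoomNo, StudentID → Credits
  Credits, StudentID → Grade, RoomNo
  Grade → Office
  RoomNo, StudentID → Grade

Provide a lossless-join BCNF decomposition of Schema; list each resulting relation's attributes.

Candidate keys of the original relation: {Credits, StudentID}, {RoomNo, StudentID}.
{Credits, Grade, Office, RoomNo, StudentID}: {Grade} determines {Grade, Office} here but is not a superkey — split on Grade → Office, giving {Grade, Office} and {Credits, Grade, RoomNo, StudentID}.
{Grade, Office} has no BCNF violation.
{Credits, Grade, RoomNo, StudentID} has no BCNF violation.

{Credits, Grade, RoomNo, StudentID}; {Grade, Office}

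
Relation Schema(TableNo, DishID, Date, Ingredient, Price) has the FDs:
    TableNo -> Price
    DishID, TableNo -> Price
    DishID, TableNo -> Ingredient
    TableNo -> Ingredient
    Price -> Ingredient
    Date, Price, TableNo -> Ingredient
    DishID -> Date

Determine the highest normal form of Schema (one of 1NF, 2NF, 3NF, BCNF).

1NF

Candidate key: {DishID, TableNo}. Prime attributes: {DishID, TableNo}.
TableNo -> Price breaks BCNF: {TableNo}⁺ = {Ingredient, Price, TableNo}, so {TableNo} is not a superkey.
TableNo -> Price determines the non-prime attribute {Price} from a non-superkey — 3NF is violated.
{DishID} is a proper subset of the key {DishID, TableNo}, and {DishID}⁺ contains the non-prime attribute {Date} — a partial dependency, so 2NF is violated.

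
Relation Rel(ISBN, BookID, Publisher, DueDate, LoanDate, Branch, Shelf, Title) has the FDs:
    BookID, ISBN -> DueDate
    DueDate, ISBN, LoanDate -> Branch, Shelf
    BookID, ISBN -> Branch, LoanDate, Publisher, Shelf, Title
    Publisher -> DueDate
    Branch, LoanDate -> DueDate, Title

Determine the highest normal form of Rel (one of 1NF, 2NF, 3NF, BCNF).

Candidate key: {BookID, ISBN}. Prime attributes: {BookID, ISBN}.
For DueDate, ISBN, LoanDate -> Branch, Shelf we have {DueDate, ISBN, LoanDate}⁺ = {Branch, DueDate, ISBN, LoanDate, Shelf, Title}; {DueDate, ISBN, LoanDate} is not a superkey, so BCNF fails.
DueDate, ISBN, LoanDate -> Branch, Shelf determines the non-prime attributes {Branch, Shelf} from a non-superkey — 3NF is violated.
No proper subset of a key has a non-prime attribute in its closure, so there is no partial dependency; 2NF holds.

2NF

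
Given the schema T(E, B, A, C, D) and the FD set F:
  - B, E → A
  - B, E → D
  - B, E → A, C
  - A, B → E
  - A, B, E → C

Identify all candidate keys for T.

{A, B}, {B, E}

{B} never appears on the right of any FD, so every key must include it.
{A, B}⁺ = {A, B, C, D, E} — all of the relation — so {A, B} is a candidate key.
{B, E}⁺ = {A, B, C, D, E} — all of the relation — so {B, E} is a candidate key.
No proper subset of any of these is a key, and no other minimal superkey exists.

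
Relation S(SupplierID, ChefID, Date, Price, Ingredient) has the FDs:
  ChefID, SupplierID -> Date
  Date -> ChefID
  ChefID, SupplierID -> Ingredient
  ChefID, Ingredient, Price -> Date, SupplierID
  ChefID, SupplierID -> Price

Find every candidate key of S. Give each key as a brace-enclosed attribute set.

{ChefID, Ingredient, Price}, {ChefID, SupplierID}, {Date, Ingredient, Price}, {Date, SupplierID}

Closure of {ChefID, SupplierID} is {ChefID, Date, Ingredient, Price, SupplierID}, the whole schema; {ChefID, SupplierID} is a candidate key.
Closure of {Date, SupplierID} is {ChefID, Date, Ingredient, Price, SupplierID}, the whole schema; {Date, SupplierID} is a candidate key.
Closure of {ChefID, Ingredient, Price} is {ChefID, Date, Ingredient, Price, SupplierID}, the whole schema; {ChefID, Ingredient, Price} is a candidate key.
Closure of {Date, Ingredient, Price} is {ChefID, Date, Ingredient, Price, SupplierID}, the whole schema; {Date, Ingredient, Price} is a candidate key.
Any other superkey properly contains one of these, so there are no further candidate keys.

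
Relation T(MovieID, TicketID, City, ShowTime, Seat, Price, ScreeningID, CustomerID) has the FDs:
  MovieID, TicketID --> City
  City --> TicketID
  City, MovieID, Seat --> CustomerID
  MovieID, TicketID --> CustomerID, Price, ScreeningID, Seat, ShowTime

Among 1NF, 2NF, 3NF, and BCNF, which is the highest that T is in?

3NF

Candidate keys: {City, MovieID}, {MovieID, TicketID}. Prime attributes: {City, MovieID, TicketID}.
City --> TicketID breaks BCNF: {City}⁺ = {City, TicketID}, so {City} is not a superkey.
Its right-hand attributes {TicketID} are all prime, as are those of every other non-superkey FD — the relation is in 3NF.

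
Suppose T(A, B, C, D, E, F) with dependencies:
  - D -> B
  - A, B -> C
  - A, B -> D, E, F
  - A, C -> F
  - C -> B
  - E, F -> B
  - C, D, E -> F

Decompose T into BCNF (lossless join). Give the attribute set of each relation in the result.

{A, C, D, E}; {B, D}; {C, D, E, F}

Candidate keys of the original relation: {A, B}, {A, C}, {A, D}, {A, E, F}.
Within {A, B, C, D, E, F}: {D}⁺ ∩ {A, B, C, D, E, F} = {B, D}, not the whole set, so D -> B violates BCNF; decompose into {B, D} and {A, C, D, E, F}.
{B, D} has no BCNF violation.
Within {A, C, D, E, F}: {C, D, E}⁺ ∩ {A, C, D, E, F} = {C, D, E, F}, not the whole set, so C, D, E -> F violates BCNF; decompose into {C, D, E, F} and {A, C, D, E}.
{C, D, E, F} has no BCNF violation.
{A, C, D, E} has no BCNF violation.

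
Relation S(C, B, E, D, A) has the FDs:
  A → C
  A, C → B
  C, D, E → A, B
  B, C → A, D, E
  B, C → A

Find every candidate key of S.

{A}, {B, C}, {C, D, E}

{A}⁺ = {A, B, C, D, E} — all of the relation — so {A} is a candidate key.
{B, C}⁺ = {A, B, C, D, E} — all of the relation — so {B, C} is a candidate key.
{C, D, E}⁺ = {A, B, C, D, E} — all of the relation — so {C, D, E} is a candidate key.
Any other superkey properly contains one of these, so there are no further candidate keys.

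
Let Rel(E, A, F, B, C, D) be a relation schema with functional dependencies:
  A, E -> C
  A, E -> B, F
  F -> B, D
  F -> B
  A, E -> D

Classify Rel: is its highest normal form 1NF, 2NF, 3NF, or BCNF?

2NF

Candidate key: {A, E}. Prime attributes: {A, E}.
F -> B, D: {F}⁺ = {B, D, F}, which is not all of the attributes, so the left side is not a superkey — BCNF is violated.
Because {B, D} are non-prime and the left side of F -> B, D is not a superkey, the relation is not in 3NF.
No proper subset of a key has a non-prime attribute in its closure, so there is no partial dependency; 2NF holds.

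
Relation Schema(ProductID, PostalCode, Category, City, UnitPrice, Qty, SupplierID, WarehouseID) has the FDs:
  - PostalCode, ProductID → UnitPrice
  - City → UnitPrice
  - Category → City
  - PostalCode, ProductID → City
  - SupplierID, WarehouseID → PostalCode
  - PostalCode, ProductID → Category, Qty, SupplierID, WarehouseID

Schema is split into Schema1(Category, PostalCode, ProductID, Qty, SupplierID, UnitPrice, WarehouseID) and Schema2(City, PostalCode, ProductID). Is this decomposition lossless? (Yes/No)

Yes

The shared attributes are {PostalCode, ProductID} and {PostalCode, ProductID}⁺ = {Category, City, PostalCode, ProductID, Qty, SupplierID, UnitPrice, WarehouseID}.
This includes all of Schema1, so the common attributes are a superkey of Schema1 — the join is lossless.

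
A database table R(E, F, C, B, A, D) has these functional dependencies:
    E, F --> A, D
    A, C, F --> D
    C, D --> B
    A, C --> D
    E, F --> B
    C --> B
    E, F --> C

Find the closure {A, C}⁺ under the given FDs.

Start with {A, C}.
A, C --> D applies; add {D} → now {A, C, D}.
C --> B applies; add {B} → now {A, B, C, D}.
No further FD applies.

{A, B, C, D}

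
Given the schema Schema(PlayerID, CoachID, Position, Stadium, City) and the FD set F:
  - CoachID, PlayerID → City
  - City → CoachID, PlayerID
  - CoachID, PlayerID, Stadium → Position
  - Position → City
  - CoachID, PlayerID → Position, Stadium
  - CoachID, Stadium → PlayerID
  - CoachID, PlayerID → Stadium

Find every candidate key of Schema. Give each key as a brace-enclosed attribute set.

{City}⁺ = {City, CoachID, PlayerID, Position, Stadium}, which is every attribute, so {City} is a candidate key.
{Position}⁺ = {City, CoachID, PlayerID, Position, Stadium}, which is every attribute, so {Position} is a candidate key.
{CoachID, PlayerID}⁺ = {City, CoachID, PlayerID, Position, Stadium}, which is every attribute, so {CoachID, PlayerID} is a candidate key.
{CoachID, Stadium}⁺ = {City, CoachID, PlayerID, Position, Stadium}, which is every attribute, so {CoachID, Stadium} is a candidate key.
No proper subset of any of these is a key, and no other minimal superkey exists.

{City}, {CoachID, PlayerID}, {CoachID, Stadium}, {Position}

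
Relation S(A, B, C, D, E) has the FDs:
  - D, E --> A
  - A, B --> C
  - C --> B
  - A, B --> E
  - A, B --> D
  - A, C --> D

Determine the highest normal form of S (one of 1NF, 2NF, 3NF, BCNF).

Candidate keys: {A, B}, {A, C}, {B, D, E}, {C, D, E}. Prime attributes: {A, B, C, D, E}.
D, E --> A breaks BCNF: {D, E}⁺ = {A, D, E}, so {D, E} is not a superkey.
But every attribute on its right side ({A}) is prime, and the same holds for every other non-superkey FD, so 3NF still holds.

3NF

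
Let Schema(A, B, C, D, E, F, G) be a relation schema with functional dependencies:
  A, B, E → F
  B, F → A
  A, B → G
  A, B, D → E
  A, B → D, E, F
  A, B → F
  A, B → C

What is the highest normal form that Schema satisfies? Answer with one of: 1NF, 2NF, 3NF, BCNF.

Candidate keys: {A, B}, {B, F}. Prime attributes: {A, B, F}.
Every FD has a superkey on the left, so the relation is in BCNF.

BCNF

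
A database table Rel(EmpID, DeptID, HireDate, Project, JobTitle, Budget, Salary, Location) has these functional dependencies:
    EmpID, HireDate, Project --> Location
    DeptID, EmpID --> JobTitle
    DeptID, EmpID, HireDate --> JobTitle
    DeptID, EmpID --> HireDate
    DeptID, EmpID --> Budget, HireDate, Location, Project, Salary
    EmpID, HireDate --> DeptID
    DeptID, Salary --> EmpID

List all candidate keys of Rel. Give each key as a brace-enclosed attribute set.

Closure of {DeptID, EmpID} is {Budget, DeptID, EmpID, HireDate, JobTitle, Location, Project, Salary}, the whole schema; {DeptID, EmpID} is a candidate key.
Closure of {DeptID, Salary} is {Budget, DeptID, EmpID, HireDate, JobTitle, Location, Project, Salary}, the whole schema; {DeptID, Salary} is a candidate key.
Closure of {EmpID, HireDate} is {Budget, DeptID, EmpID, HireDate, JobTitle, Location, Project, Salary}, the whole schema; {EmpID, HireDate} is a candidate key.
These are minimal and exhaustive — every other superkey contains one of them.

{DeptID, EmpID}, {DeptID, Salary}, {EmpID, HireDate}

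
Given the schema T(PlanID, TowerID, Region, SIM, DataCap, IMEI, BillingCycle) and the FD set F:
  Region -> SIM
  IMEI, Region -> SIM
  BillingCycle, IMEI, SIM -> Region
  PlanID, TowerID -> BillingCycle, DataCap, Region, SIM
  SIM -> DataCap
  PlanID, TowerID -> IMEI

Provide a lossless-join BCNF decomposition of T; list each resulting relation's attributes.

{BillingCycle, IMEI, PlanID, Region, TowerID}; {DataCap, SIM}; {Region, SIM}

Candidate key of the original relation: {PlanID, TowerID}.
{BillingCycle, DataCap, IMEI, PlanID, Region, SIM, TowerID}: {Region} determines {DataCap, Region, SIM} here but is not a superkey — split on Region -> DataCap, SIM, giving {DataCap, Region, SIM} and {BillingCycle, IMEI, PlanID, Region, TowerID}.
{DataCap, Region, SIM}: {SIM} determines {DataCap, SIM} here but is not a superkey — split on SIM -> DataCap, giving {DataCap, SIM} and {Region, SIM}.
{DataCap, SIM} has no BCNF violation.
{Region, SIM} has no BCNF violation.
{BillingCycle, IMEI, PlanID, Region, TowerID} has no BCNF violation.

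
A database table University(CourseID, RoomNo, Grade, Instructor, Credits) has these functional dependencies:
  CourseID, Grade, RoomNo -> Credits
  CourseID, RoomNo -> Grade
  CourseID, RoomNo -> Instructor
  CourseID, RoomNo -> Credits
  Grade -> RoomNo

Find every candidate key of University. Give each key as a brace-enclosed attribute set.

{CourseID, Grade}, {CourseID, RoomNo}

Attributes never on any right-hand side: {CourseID} — every candidate key must contain it.
{CourseID, Grade} is a candidate key since {CourseID, Grade}⁺ = {CourseID, Credits, Grade, Instructor, RoomNo} covers every attribute.
{CourseID, RoomNo} is a candidate key since {CourseID, RoomNo}⁺ = {CourseID, Credits, Grade, Instructor, RoomNo} covers every attribute.
These are minimal and exhaustive — every other superkey contains one of them.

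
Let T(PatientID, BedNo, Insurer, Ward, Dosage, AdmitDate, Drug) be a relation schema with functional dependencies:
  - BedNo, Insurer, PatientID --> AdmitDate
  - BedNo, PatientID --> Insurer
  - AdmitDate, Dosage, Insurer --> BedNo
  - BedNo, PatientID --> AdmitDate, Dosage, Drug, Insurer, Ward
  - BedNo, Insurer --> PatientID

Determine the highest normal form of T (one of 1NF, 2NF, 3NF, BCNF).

Candidate keys: {AdmitDate, Dosage, Insurer}, {BedNo, Insurer}, {BedNo, PatientID}. Prime attributes: {AdmitDate, BedNo, Dosage, Insurer, PatientID}.
Every FD has a superkey on the left, so the relation is in BCNF.

BCNF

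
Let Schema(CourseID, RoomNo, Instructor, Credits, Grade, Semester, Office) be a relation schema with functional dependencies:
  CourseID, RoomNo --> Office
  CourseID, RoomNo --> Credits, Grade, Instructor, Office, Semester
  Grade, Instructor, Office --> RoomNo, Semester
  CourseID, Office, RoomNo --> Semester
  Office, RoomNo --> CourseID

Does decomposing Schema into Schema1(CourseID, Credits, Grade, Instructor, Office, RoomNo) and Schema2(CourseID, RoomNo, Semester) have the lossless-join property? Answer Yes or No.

The shared attributes are {CourseID, RoomNo} and {CourseID, RoomNo}⁺ = {CourseID, Credits, Grade, Instructor, Office, RoomNo, Semester}.
This includes all of Schema1, so the common attributes are a superkey of Schema1 — the join is lossless.

Yes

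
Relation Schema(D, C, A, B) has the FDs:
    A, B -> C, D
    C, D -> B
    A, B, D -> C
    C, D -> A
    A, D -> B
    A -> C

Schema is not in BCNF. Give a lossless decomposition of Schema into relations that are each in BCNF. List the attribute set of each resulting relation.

Candidate keys of the original relation: {A, B}, {A, D}, {C, D}.
{A, B, C, D}: {A} determines {A, C} here but is not a superkey — split on A -> C, giving {A, C} and {A, B, D}.
{A, C} is in BCNF.
{A, B, D} is in BCNF.

{A, B, D}; {A, C}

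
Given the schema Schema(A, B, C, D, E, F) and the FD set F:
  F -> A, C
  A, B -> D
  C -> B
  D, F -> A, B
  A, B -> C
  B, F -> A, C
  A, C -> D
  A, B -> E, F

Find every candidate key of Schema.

{F}⁺ = {A, B, C, D, E, F} — all of the relation — so {F} is a candidate key.
{A, B}⁺ = {A, B, C, D, E, F} — all of the relation — so {A, B} is a candidate key.
{A, C}⁺ = {A, B, C, D, E, F} — all of the relation — so {A, C} is a candidate key.
Any other superkey properly contains one of these, so there are no further candidate keys.

{A, B}, {A, C}, {F}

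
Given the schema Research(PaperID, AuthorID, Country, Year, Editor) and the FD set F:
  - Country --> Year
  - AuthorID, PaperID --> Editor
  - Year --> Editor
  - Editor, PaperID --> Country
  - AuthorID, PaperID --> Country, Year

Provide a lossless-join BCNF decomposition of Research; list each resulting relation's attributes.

Candidate key of the original relation: {AuthorID, PaperID}.
{AuthorID, Country, Editor, PaperID, Year}: {Country} determines {Country, Editor, Year} here but is not a superkey — split on Country --> Editor, Year, giving {Country, Editor, Year} and {AuthorID, Country, PaperID}.
{Country, Editor, Year}: {Year} determines {Editor, Year} here but is not a superkey — split on Year --> Editor, giving {Editor, Year} and {Country, Year}.
{Editor, Year} has no BCNF violation.
{Country, Year} has no BCNF violation.
{AuthorID, Country, PaperID} has no BCNF violation.

{AuthorID, Country, PaperID}; {Country, Year}; {Editor, Year}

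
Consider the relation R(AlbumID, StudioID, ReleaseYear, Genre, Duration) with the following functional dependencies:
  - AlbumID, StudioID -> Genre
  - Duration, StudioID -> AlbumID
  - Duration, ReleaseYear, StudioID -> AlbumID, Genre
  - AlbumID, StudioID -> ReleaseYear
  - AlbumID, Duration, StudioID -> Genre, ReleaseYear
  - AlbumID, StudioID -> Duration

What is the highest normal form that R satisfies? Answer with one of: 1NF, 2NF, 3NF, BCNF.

BCNF

Candidate keys: {AlbumID, StudioID}, {Duration, StudioID}. Prime attributes: {AlbumID, Duration, StudioID}.
Every FD has a superkey on the left, so the relation is in BCNF.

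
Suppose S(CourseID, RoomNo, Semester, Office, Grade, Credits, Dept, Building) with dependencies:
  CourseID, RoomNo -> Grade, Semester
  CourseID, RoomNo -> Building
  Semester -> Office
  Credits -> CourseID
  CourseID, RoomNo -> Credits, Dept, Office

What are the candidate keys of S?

{CourseID, RoomNo}, {Credits, RoomNo}

No FD produces {RoomNo}, so it must be in every candidate key.
{CourseID, RoomNo}⁺ = {Building, CourseID, Credits, Dept, Grade, Office, RoomNo, Semester} — all of the relation — so {CourseID, RoomNo} is a candidate key.
{Credits, RoomNo}⁺ = {Building, CourseID, Credits, Dept, Grade, Office, RoomNo, Semester} — all of the relation — so {Credits, RoomNo} is a candidate key.
No proper subset of any of these is a key, and no other minimal superkey exists.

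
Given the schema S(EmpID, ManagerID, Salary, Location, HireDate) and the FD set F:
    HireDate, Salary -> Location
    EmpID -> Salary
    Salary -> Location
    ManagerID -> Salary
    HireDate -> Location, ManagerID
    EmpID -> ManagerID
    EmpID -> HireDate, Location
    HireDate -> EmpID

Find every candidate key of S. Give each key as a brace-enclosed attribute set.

{EmpID}⁺ = {EmpID, HireDate, Location, ManagerID, Salary}, which is every attribute, so {EmpID} is a candidate key.
{HireDate}⁺ = {EmpID, HireDate, Location, ManagerID, Salary}, which is every attribute, so {HireDate} is a candidate key.
These are minimal and exhaustive — every other superkey contains one of them.

{EmpID}, {HireDate}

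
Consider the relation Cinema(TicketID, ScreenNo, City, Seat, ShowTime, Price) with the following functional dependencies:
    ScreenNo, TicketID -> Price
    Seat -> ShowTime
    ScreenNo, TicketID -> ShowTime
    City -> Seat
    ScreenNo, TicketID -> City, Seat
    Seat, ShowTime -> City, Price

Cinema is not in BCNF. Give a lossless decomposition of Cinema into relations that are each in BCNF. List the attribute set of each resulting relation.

{City, Price, Seat, ShowTime}; {ScreenNo, Seat, TicketID}

Candidate key of the original relation: {ScreenNo, TicketID}.
{City, Price, ScreenNo, Seat, ShowTime, TicketID}: {Seat} determines {City, Price, Seat, ShowTime} here but is not a superkey — split on Seat -> City, Price, ShowTime, giving {City, Price, Seat, ShowTime} and {ScreenNo, Seat, TicketID}.
{City, Price, Seat, ShowTime}: every determinant is a superkey — BCNF.
{ScreenNo, Seat, TicketID}: every determinant is a superkey — BCNF.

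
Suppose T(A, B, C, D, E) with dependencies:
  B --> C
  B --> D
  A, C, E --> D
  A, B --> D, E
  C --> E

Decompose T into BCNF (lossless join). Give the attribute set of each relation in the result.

Candidate key of the original relation: {A, B}.
{A, B, C, D, E}: {B} determines {B, C, D, E} here but is not a superkey — split on B --> C, D, E, giving {B, C, D, E} and {A, B}.
{B, C, D, E}: {C} determines {C, E} here but is not a superkey — split on C --> E, giving {C, E} and {B, C, D}.
{C, E} is in BCNF.
{B, C, D} is in BCNF.
{A, B} is in BCNF.

{A, B}; {B, C, D}; {C, E}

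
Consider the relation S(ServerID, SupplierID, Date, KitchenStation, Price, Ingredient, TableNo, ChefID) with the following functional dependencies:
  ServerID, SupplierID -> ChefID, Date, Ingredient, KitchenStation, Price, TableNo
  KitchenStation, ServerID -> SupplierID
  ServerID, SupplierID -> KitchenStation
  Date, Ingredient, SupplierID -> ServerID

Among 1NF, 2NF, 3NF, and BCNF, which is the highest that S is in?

BCNF

Candidate keys: {Date, Ingredient, SupplierID}, {KitchenStation, ServerID}, {ServerID, SupplierID}. Prime attributes: {Date, Ingredient, KitchenStation, ServerID, SupplierID}.
The left-hand side of every FD is a superkey, so BCNF is satisfied.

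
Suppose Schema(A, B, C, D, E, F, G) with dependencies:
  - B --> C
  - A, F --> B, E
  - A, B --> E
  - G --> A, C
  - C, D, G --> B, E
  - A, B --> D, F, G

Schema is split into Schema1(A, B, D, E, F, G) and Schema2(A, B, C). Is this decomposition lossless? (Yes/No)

Schema1 ∩ Schema2 = {A, B}; its closure under F is {A, B, C, D, E, F, G}.
This includes all of Schema1, so the common attributes are a superkey of Schema1 — the join is lossless.

Yes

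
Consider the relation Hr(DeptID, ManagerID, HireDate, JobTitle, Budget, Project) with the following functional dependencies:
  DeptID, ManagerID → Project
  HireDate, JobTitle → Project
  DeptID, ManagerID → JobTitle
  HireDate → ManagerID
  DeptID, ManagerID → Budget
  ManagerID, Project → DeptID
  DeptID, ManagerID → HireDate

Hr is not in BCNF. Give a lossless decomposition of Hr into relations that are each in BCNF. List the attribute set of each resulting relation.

Candidate keys of the original relation: {DeptID, HireDate}, {DeptID, ManagerID}, {HireDate, JobTitle}, {HireDate, Project}, {ManagerID, Project}.
In {Budget, DeptID, HireDate, JobTitle, ManagerID, Project}, {HireDate} is not a superkey ({HireDate}⁺ restricted to this set is {HireDate, ManagerID}), so split on HireDate → ManagerID into {HireDate, ManagerID} and {Budget, DeptID, HireDate, JobTitle, Project}.
{HireDate, ManagerID} has no BCNF violation.
{Budget, DeptID, HireDate, JobTitle, Project} has no BCNF violation.

{Budget, DeptID, HireDate, JobTitle, Project}; {HireDate, ManagerID}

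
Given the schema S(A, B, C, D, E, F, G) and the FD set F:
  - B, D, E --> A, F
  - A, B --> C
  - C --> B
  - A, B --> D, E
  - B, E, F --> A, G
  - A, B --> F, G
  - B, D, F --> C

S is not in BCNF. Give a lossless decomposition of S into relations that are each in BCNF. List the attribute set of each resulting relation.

Candidate keys of the original relation: {A, B}, {A, C}, {B, D, E}, {B, E, F}, {C, D, E}, {C, E, F}.
In {A, B, C, D, E, F, G}, {C} is not a superkey ({C}⁺ restricted to this set is {B, C}), so split on C --> B into {B, C} and {A, C, D, E, F, G}.
{B, C}: every determinant is a superkey — BCNF.
{A, C, D, E, F, G}: every determinant is a superkey — BCNF.

{A, C, D, E, F, G}; {B, C}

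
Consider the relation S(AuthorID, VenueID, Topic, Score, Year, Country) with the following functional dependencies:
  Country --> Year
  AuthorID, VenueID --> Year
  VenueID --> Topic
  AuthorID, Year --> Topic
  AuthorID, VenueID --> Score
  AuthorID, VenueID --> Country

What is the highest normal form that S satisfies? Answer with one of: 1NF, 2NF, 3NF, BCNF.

1NF

Candidate key: {AuthorID, VenueID}. Prime attributes: {AuthorID, VenueID}.
Country --> Year breaks BCNF: {Country}⁺ = {Country, Year}, so {Country} is not a superkey.
Country --> Year has non-prime {Year} on the right and a non-superkey on the left, so 3NF fails.
Since {VenueID} ⊂ {AuthorID, VenueID} and {VenueID}⁺ ⊇ {Topic} with {Topic} non-prime, there is a partial dependency; 2NF fails.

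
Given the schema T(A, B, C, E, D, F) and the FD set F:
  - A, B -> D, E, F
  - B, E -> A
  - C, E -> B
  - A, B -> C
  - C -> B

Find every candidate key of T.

{A, B}, {A, C}, {B, E}, {C, E}

{A, B}⁺ = {A, B, C, D, E, F}, which is every attribute, so {A, B} is a candidate key.
{A, C}⁺ = {A, B, C, D, E, F}, which is every attribute, so {A, C} is a candidate key.
{B, E}⁺ = {A, B, C, D, E, F}, which is every attribute, so {B, E} is a candidate key.
{C, E}⁺ = {A, B, C, D, E, F}, which is every attribute, so {C, E} is a candidate key.
These are minimal and exhaustive — every other superkey contains one of them.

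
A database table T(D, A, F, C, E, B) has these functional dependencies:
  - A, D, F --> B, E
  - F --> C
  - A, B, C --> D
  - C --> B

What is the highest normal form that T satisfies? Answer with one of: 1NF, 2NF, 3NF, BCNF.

1NF

Candidate key: {A, F}. Prime attributes: {A, F}.
F --> C breaks BCNF: {F}⁺ = {B, C, F}, so {F} is not a superkey.
F --> C determines the non-prime attribute {C} from a non-superkey — 3NF is violated.
The proper key subset {F} of {A, F} determines non-prime {B, C}, so the relation is not even in 2NF.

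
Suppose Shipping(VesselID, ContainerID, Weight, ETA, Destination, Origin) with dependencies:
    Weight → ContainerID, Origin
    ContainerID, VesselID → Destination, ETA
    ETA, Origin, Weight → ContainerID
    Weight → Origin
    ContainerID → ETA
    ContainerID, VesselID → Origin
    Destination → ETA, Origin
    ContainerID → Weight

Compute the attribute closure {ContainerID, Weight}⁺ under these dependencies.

{ContainerID, ETA, Origin, Weight}

Start with {ContainerID, Weight}.
Weight → ContainerID, Origin applies; add {Origin} → now {ContainerID, Origin, Weight}.
ContainerID → ETA applies; add {ETA} → now {ContainerID, ETA, Origin, Weight}.
No further FD applies.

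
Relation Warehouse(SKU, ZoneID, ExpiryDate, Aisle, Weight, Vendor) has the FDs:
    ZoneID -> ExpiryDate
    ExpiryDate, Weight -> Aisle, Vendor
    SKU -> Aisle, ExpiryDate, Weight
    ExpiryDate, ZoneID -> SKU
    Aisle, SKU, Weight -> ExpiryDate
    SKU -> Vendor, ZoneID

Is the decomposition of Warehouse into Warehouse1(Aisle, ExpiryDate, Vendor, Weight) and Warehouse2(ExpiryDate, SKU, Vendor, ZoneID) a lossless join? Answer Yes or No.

No

The shared attributes are {ExpiryDate, Vendor} and {ExpiryDate, Vendor}⁺ = {ExpiryDate, Vendor}.
Warehouse1 ⊄ {ExpiryDate, Vendor} and Warehouse2 ⊄ {ExpiryDate, Vendor}, so the split is lossy.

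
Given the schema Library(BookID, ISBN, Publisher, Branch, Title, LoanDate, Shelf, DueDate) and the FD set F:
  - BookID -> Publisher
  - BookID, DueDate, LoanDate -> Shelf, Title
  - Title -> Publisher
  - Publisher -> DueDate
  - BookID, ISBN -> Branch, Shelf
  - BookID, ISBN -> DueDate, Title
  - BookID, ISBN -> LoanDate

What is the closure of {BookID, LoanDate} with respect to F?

Start with {BookID, LoanDate}.
BookID -> Publisher applies; add {Publisher} → now {BookID, LoanDate, Publisher}.
Publisher -> DueDate applies; add {DueDate} → now {BookID, DueDate, LoanDate, Publisher}.
BookID, DueDate, LoanDate -> Shelf, Title applies; add {Shelf, Title} → now {BookID, DueDate, LoanDate, Publisher, Shelf, Title}.
No further FD applies.

{BookID, DueDate, LoanDate, Publisher, Shelf, Title}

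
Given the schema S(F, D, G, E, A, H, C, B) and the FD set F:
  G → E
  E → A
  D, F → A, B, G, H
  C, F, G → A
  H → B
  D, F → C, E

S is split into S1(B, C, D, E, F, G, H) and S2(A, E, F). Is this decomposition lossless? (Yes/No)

S1 ∩ S2 = {E, F}; its closure under F is {A, E, F}.
S2 is contained in that closure, so S1 ∩ S2 → S2 holds and the join is lossless.

Yes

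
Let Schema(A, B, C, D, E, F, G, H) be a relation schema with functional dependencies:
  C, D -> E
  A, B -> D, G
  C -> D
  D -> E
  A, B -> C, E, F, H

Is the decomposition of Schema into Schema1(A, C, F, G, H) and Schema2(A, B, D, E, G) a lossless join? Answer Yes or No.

Common attributes: {A, G}; their closure is {A, G}.
The closure covers neither Schema1 nor Schema2 entirely; the join is not lossless.

No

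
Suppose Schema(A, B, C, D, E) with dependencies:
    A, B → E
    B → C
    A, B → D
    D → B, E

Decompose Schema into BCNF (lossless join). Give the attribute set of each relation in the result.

{A, D}; {B, C}; {B, D, E}

Candidate keys of the original relation: {A, B}, {A, D}.
In {A, B, C, D, E}, {B} is not a superkey ({B}⁺ restricted to this set is {B, C}), so split on B → C into {B, C} and {A, B, D, E}.
{B, C}: every determinant is a superkey — BCNF.
In {A, B, D, E}, {D} is not a superkey ({D}⁺ restricted to this set is {B, D, E}), so split on D → B, E into {B, D, E} and {A, D}.
{B, D, E}: every determinant is a superkey — BCNF.
{A, D}: every determinant is a superkey — BCNF.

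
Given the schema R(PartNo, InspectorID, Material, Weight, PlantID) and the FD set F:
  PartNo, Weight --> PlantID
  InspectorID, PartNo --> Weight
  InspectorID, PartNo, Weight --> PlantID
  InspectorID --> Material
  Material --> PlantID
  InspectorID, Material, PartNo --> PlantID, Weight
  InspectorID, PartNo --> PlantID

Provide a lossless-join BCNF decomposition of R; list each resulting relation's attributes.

Candidate key of the original relation: {InspectorID, PartNo}.
Within {InspectorID, Material, PartNo, PlantID, Weight}: {PartNo, Weight}⁺ ∩ {InspectorID, Material, PartNo, PlantID, Weight} = {PartNo, PlantID, Weight}, not the whole set, so PartNo, Weight --> PlantID violates BCNF; decompose into {PartNo, PlantID, Weight} and {InspectorID, Material, PartNo, Weight}.
{PartNo, PlantID, Weight} has no BCNF violation.
Within {InspectorID, Material, PartNo, Weight}: {InspectorID}⁺ ∩ {InspectorID, Material, PartNo, Weight} = {InspectorID, Material}, not the whole set, so InspectorID --> Material violates BCNF; decompose into {InspectorID, Material} and {InspectorID, PartNo, Weight}.
{InspectorID, Material} has no BCNF violation.
{InspectorID, PartNo, Weight} has no BCNF violation.

{InspectorID, Material}; {InspectorID, PartNo, Weight}; {PartNo, PlantID, Weight}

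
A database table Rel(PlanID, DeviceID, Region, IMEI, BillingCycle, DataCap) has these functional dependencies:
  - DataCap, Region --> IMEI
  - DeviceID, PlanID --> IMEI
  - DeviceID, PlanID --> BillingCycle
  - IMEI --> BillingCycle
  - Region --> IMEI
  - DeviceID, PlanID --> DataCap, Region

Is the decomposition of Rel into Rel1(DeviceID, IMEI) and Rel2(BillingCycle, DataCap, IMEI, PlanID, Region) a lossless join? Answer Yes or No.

Rel1 ∩ Rel2 = {IMEI}; its closure under F is {BillingCycle, IMEI}.
The closure covers neither Rel1 nor Rel2 entirely; the join is not lossless.

No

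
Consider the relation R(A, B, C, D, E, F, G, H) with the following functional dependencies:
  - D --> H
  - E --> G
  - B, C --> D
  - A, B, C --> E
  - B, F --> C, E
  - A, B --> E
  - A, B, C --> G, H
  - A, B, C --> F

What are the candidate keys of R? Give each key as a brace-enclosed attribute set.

Attributes never on any right-hand side: {A, B} — every candidate key must contain all of them.
{A, B, C}⁺ = {A, B, C, D, E, F, G, H} — all of the relation — so {A, B, C} is a candidate key.
{A, B, F}⁺ = {A, B, C, D, E, F, G, H} — all of the relation — so {A, B, F} is a candidate key.
No proper subset of any of these is a key, and no other minimal superkey exists.

{A, B, C}, {A, B, F}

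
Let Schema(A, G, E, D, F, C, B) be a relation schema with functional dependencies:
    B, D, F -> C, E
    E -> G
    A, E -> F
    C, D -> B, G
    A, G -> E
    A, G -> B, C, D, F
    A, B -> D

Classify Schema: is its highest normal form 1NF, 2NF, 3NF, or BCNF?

3NF

Candidate keys: {A, B, C}, {A, B, F}, {A, C, D}, {A, E}, {A, G}. Prime attributes: {A, B, C, D, E, F, G}.
B, D, F -> C, E: {B, D, F}⁺ = {B, C, D, E, F, G}, which is not all of the attributes, so the left side is not a superkey — BCNF is violated.
Its right-hand attributes {C, E} are all prime, as are those of every other non-superkey FD — the relation is in 3NF.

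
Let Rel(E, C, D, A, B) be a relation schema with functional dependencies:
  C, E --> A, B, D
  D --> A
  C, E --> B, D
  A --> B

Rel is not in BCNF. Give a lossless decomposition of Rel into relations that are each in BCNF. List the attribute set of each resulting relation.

{A, B}; {A, D}; {C, D, E}

Candidate key of the original relation: {C, E}.
{A, B, C, D, E}: {D} determines {A, B, D} here but is not a superkey — split on D --> A, B, giving {A, B, D} and {C, D, E}.
{A, B, D}: {A} determines {A, B} here but is not a superkey — split on A --> B, giving {A, B} and {A, D}.
{A, B} has no BCNF violation.
{A, D} has no BCNF violation.
{C, D, E} has no BCNF violation.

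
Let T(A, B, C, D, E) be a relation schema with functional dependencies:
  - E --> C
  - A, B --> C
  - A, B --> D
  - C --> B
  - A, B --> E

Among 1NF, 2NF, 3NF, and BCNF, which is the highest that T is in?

3NF

Candidate keys: {A, B}, {A, C}, {A, E}. Prime attributes: {A, B, C, E}.
E --> C: {E}⁺ = {B, C, E}, which is not all of the attributes, so the left side is not a superkey — BCNF is violated.
Since {C} ⊆ prime attributes and every other non-superkey FD also has a prime right side, the schema is in 3NF.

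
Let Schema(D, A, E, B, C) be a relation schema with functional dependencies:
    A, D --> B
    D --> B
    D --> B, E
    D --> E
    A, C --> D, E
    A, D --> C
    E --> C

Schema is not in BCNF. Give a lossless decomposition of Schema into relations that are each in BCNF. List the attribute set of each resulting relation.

Candidate keys of the original relation: {A, C}, {A, D}, {A, E}.
Within {A, B, C, D, E}: {D}⁺ ∩ {A, B, C, D, E} = {B, C, D, E}, not the whole set, so D --> B, C, E violates BCNF; decompose into {B, C, D, E} and {A, D}.
Within {B, C, D, E}: {E}⁺ ∩ {B, C, D, E} = {C, E}, not the whole set, so E --> C violates BCNF; decompose into {C, E} and {B, D, E}.
{C, E}: every determinant is a superkey — BCNF.
{B, D, E}: every determinant is a superkey — BCNF.
{A, D}: every determinant is a superkey — BCNF.

{A, D}; {B, D, E}; {C, E}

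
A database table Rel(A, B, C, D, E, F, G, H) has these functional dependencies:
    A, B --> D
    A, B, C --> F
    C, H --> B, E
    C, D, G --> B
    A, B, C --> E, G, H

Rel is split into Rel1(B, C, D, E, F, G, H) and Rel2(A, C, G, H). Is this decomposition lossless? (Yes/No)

No

The shared attributes are {C, G, H} and {C, G, H}⁺ = {B, C, E, G, H}.
Neither Rel1 nor Rel2 is contained in that closure, so the decomposition is lossy.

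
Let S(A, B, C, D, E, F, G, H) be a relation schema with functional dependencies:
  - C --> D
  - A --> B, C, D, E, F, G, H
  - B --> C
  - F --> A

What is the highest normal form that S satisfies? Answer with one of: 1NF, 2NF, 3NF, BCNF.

2NF

Candidate keys: {A}, {F}. Prime attributes: {A, F}.
C --> D breaks BCNF: {C}⁺ = {C, D}, so {C} is not a superkey.
C --> D has non-prime {D} on the right and a non-superkey on the left, so 3NF fails.
All keys have size 1, which rules out partial dependencies — 2NF is satisfied.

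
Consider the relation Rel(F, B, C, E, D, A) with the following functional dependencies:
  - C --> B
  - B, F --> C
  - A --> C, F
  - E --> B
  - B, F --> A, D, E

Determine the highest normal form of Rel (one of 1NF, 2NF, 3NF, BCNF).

Candidate keys: {A}, {B, F}, {C, F}, {E, F}. Prime attributes: {A, B, C, E, F}.
C --> B: {C}⁺ = {B, C}, which is not all of the attributes, so the left side is not a superkey — BCNF is violated.
Its right-hand attributes {B} are all prime, as are those of every other non-superkey FD — the relation is in 3NF.

3NF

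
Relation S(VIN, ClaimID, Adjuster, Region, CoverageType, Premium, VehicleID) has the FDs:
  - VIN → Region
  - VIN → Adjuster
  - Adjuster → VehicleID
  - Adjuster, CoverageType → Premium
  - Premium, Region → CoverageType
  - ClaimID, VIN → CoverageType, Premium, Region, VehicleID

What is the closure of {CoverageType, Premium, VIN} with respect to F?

Start with {CoverageType, Premium, VIN}.
VIN → Region applies; add {Region} → now {CoverageType, Premium, Region, VIN}.
VIN → Adjuster applies; add {Adjuster} → now {Adjuster, CoverageType, Premium, Region, VIN}.
Adjuster → VehicleID applies; add {VehicleID} → now {Adjuster, CoverageType, Premium, Region, VIN, VehicleID}.
No further FD applies.

{Adjuster, CoverageType, Premium, Region, VIN, VehicleID}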